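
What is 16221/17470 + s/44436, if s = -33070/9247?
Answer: 833078271379/897302202405 ≈ 0.92843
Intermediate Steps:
s = -33070/9247 (s = -33070*1/9247 = -33070/9247 ≈ -3.5763)
16221/17470 + s/44436 = 16221/17470 - 33070/9247/44436 = 16221*(1/17470) - 33070/9247*1/44436 = 16221/17470 - 16535/205449846 = 833078271379/897302202405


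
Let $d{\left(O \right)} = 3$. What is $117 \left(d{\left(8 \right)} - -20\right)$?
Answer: $2691$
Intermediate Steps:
$117 \left(d{\left(8 \right)} - -20\right) = 117 \left(3 - -20\right) = 117 \left(3 + \left(-51 + 71\right)\right) = 117 \left(3 + 20\right) = 117 \cdot 23 = 2691$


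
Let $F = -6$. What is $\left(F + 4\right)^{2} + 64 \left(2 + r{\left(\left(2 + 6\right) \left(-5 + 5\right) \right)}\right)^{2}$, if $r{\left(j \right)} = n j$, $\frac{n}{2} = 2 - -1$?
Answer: $260$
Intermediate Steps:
$n = 6$ ($n = 2 \left(2 - -1\right) = 2 \left(2 + 1\right) = 2 \cdot 3 = 6$)
$r{\left(j \right)} = 6 j$
$\left(F + 4\right)^{2} + 64 \left(2 + r{\left(\left(2 + 6\right) \left(-5 + 5\right) \right)}\right)^{2} = \left(-6 + 4\right)^{2} + 64 \left(2 + 6 \left(2 + 6\right) \left(-5 + 5\right)\right)^{2} = \left(-2\right)^{2} + 64 \left(2 + 6 \cdot 8 \cdot 0\right)^{2} = 4 + 64 \left(2 + 6 \cdot 0\right)^{2} = 4 + 64 \left(2 + 0\right)^{2} = 4 + 64 \cdot 2^{2} = 4 + 64 \cdot 4 = 4 + 256 = 260$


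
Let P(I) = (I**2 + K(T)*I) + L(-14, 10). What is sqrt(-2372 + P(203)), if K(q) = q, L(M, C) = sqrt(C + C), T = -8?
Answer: sqrt(37213 + 2*sqrt(5)) ≈ 192.92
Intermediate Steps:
L(M, C) = sqrt(2)*sqrt(C) (L(M, C) = sqrt(2*C) = sqrt(2)*sqrt(C))
P(I) = I**2 - 8*I + 2*sqrt(5) (P(I) = (I**2 - 8*I) + sqrt(2)*sqrt(10) = (I**2 - 8*I) + 2*sqrt(5) = I**2 - 8*I + 2*sqrt(5))
sqrt(-2372 + P(203)) = sqrt(-2372 + (203**2 - 8*203 + 2*sqrt(5))) = sqrt(-2372 + (41209 - 1624 + 2*sqrt(5))) = sqrt(-2372 + (39585 + 2*sqrt(5))) = sqrt(37213 + 2*sqrt(5))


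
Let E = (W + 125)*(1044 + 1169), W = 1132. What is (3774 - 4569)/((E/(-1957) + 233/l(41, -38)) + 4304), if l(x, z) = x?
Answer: -21262805/77248216 ≈ -0.27525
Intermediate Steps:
E = 2781741 (E = (1132 + 125)*(1044 + 1169) = 1257*2213 = 2781741)
(3774 - 4569)/((E/(-1957) + 233/l(41, -38)) + 4304) = (3774 - 4569)/((2781741/(-1957) + 233/41) + 4304) = -795/((2781741*(-1/1957) + 233*(1/41)) + 4304) = -795/((-2781741/1957 + 233/41) + 4304) = -795/(-113595400/80237 + 4304) = -795/231744648/80237 = -795*80237/231744648 = -21262805/77248216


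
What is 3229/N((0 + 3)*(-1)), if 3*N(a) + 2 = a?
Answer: -9687/5 ≈ -1937.4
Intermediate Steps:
N(a) = -⅔ + a/3
3229/N((0 + 3)*(-1)) = 3229/(-⅔ + ((0 + 3)*(-1))/3) = 3229/(-⅔ + (3*(-1))/3) = 3229/(-⅔ + (⅓)*(-3)) = 3229/(-⅔ - 1) = 3229/(-5/3) = 3229*(-⅗) = -9687/5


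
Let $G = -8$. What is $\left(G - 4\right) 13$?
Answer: $-156$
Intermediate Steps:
$\left(G - 4\right) 13 = \left(-8 - 4\right) 13 = \left(-12\right) 13 = -156$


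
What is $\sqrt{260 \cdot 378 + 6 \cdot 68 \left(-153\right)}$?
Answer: $12 \sqrt{249} \approx 189.36$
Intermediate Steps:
$\sqrt{260 \cdot 378 + 6 \cdot 68 \left(-153\right)} = \sqrt{98280 + 408 \left(-153\right)} = \sqrt{98280 - 62424} = \sqrt{35856} = 12 \sqrt{249}$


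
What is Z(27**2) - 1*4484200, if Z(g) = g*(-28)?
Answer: -4504612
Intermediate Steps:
Z(g) = -28*g
Z(27**2) - 1*4484200 = -28*27**2 - 1*4484200 = -28*729 - 4484200 = -20412 - 4484200 = -4504612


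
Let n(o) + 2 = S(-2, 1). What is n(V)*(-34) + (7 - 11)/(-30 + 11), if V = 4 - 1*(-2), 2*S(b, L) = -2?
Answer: 1942/19 ≈ 102.21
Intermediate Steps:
S(b, L) = -1 (S(b, L) = (½)*(-2) = -1)
V = 6 (V = 4 + 2 = 6)
n(o) = -3 (n(o) = -2 - 1 = -3)
n(V)*(-34) + (7 - 11)/(-30 + 11) = -3*(-34) + (7 - 11)/(-30 + 11) = 102 - 4/(-19) = 102 - 4*(-1/19) = 102 + 4/19 = 1942/19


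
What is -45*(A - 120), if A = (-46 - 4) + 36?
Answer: 6030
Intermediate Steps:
A = -14 (A = -50 + 36 = -14)
-45*(A - 120) = -45*(-14 - 120) = -45*(-134) = 6030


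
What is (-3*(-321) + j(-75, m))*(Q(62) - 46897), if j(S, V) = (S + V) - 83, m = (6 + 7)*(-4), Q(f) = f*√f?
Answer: -35313441 + 46686*√62 ≈ -3.4946e+7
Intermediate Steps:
Q(f) = f^(3/2)
m = -52 (m = 13*(-4) = -52)
j(S, V) = -83 + S + V
(-3*(-321) + j(-75, m))*(Q(62) - 46897) = (-3*(-321) + (-83 - 75 - 52))*(62^(3/2) - 46897) = (963 - 210)*(62*√62 - 46897) = 753*(-46897 + 62*√62) = -35313441 + 46686*√62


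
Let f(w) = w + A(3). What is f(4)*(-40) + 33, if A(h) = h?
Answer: -247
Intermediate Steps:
f(w) = 3 + w (f(w) = w + 3 = 3 + w)
f(4)*(-40) + 33 = (3 + 4)*(-40) + 33 = 7*(-40) + 33 = -280 + 33 = -247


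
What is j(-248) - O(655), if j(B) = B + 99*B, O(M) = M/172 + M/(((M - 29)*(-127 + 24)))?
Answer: -137539738615/5545108 ≈ -24804.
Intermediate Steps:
O(M) = M/172 + M/(2987 - 103*M) (O(M) = M*(1/172) + M/(((-29 + M)*(-103))) = M/172 + M/(2987 - 103*M))
j(B) = 100*B
j(-248) - O(655) = 100*(-248) - 655*(-3159 + 103*655)/(17716*(-29 + 655)) = -24800 - 655*(-3159 + 67465)/(17716*626) = -24800 - 655*64306/(17716*626) = -24800 - 1*21060215/5545108 = -24800 - 21060215/5545108 = -137539738615/5545108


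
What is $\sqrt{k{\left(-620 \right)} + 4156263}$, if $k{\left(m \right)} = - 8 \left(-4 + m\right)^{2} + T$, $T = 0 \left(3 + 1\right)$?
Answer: $9 \sqrt{12855} \approx 1020.4$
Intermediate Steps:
$T = 0$ ($T = 0 \cdot 4 = 0$)
$k{\left(m \right)} = - 8 \left(-4 + m\right)^{2}$ ($k{\left(m \right)} = - 8 \left(-4 + m\right)^{2} + 0 = - 8 \left(-4 + m\right)^{2}$)
$\sqrt{k{\left(-620 \right)} + 4156263} = \sqrt{- 8 \left(-4 - 620\right)^{2} + 4156263} = \sqrt{- 8 \left(-624\right)^{2} + 4156263} = \sqrt{\left(-8\right) 389376 + 4156263} = \sqrt{-3115008 + 4156263} = \sqrt{1041255} = 9 \sqrt{12855}$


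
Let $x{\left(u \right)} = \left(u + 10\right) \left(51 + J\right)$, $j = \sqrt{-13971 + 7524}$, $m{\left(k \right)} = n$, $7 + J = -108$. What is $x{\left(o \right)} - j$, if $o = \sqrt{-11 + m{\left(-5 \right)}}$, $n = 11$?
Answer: $-640 - i \sqrt{6447} \approx -640.0 - 80.293 i$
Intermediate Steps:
$J = -115$ ($J = -7 - 108 = -115$)
$m{\left(k \right)} = 11$
$j = i \sqrt{6447}$ ($j = \sqrt{-6447} = i \sqrt{6447} \approx 80.293 i$)
$o = 0$ ($o = \sqrt{-11 + 11} = \sqrt{0} = 0$)
$x{\left(u \right)} = -640 - 64 u$ ($x{\left(u \right)} = \left(u + 10\right) \left(51 - 115\right) = \left(10 + u\right) \left(-64\right) = -640 - 64 u$)
$x{\left(o \right)} - j = \left(-640 - 0\right) - i \sqrt{6447} = \left(-640 + 0\right) - i \sqrt{6447} = -640 - i \sqrt{6447}$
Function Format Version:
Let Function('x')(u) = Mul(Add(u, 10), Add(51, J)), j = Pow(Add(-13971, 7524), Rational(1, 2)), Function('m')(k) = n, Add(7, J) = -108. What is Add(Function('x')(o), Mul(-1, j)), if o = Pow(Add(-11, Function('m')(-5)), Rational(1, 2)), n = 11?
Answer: Add(-640, Mul(-1, I, Pow(6447, Rational(1, 2)))) ≈ Add(-640.00, Mul(-80.293, I))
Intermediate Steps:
J = -115 (J = Add(-7, -108) = -115)
Function('m')(k) = 11
j = Mul(I, Pow(6447, Rational(1, 2))) (j = Pow(-6447, Rational(1, 2)) = Mul(I, Pow(6447, Rational(1, 2))) ≈ Mul(80.293, I))
o = 0 (o = Pow(Add(-11, 11), Rational(1, 2)) = Pow(0, Rational(1, 2)) = 0)
Function('x')(u) = Add(-640, Mul(-64, u)) (Function('x')(u) = Mul(Add(u, 10), Add(51, -115)) = Mul(Add(10, u), -64) = Add(-640, Mul(-64, u)))
Add(Function('x')(o), Mul(-1, j)) = Add(Add(-640, Mul(-64, 0)), Mul(-1, Mul(I, Pow(6447, Rational(1, 2))))) = Add(Add(-640, 0), Mul(-1, I, Pow(6447, Rational(1, 2)))) = Add(-640, Mul(-1, I, Pow(6447, Rational(1, 2))))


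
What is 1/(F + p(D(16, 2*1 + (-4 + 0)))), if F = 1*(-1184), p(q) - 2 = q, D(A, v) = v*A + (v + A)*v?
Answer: -1/1242 ≈ -0.00080515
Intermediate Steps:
D(A, v) = A*v + v*(A + v) (D(A, v) = A*v + (A + v)*v = A*v + v*(A + v))
p(q) = 2 + q
F = -1184
1/(F + p(D(16, 2*1 + (-4 + 0)))) = 1/(-1184 + (2 + (2*1 + (-4 + 0))*((2*1 + (-4 + 0)) + 2*16))) = 1/(-1184 + (2 + (2 - 4)*((2 - 4) + 32))) = 1/(-1184 + (2 - 2*(-2 + 32))) = 1/(-1184 + (2 - 2*30)) = 1/(-1184 + (2 - 60)) = 1/(-1184 - 58) = 1/(-1242) = -1/1242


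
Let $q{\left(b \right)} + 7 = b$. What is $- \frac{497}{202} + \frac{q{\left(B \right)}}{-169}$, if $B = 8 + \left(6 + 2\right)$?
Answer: $- \frac{85811}{34138} \approx -2.5136$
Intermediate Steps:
$B = 16$ ($B = 8 + 8 = 16$)
$q{\left(b \right)} = -7 + b$
$- \frac{497}{202} + \frac{q{\left(B \right)}}{-169} = - \frac{497}{202} + \frac{-7 + 16}{-169} = \left(-497\right) \frac{1}{202} + 9 \left(- \frac{1}{169}\right) = - \frac{497}{202} - \frac{9}{169} = - \frac{85811}{34138}$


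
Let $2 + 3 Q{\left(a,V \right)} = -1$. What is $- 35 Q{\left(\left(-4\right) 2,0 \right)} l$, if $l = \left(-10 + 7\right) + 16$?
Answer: $455$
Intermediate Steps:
$Q{\left(a,V \right)} = -1$ ($Q{\left(a,V \right)} = - \frac{2}{3} + \frac{1}{3} \left(-1\right) = - \frac{2}{3} - \frac{1}{3} = -1$)
$l = 13$ ($l = -3 + 16 = 13$)
$- 35 Q{\left(\left(-4\right) 2,0 \right)} l = \left(-35\right) \left(-1\right) 13 = 35 \cdot 13 = 455$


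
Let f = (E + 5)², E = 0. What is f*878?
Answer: 21950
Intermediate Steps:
f = 25 (f = (0 + 5)² = 5² = 25)
f*878 = 25*878 = 21950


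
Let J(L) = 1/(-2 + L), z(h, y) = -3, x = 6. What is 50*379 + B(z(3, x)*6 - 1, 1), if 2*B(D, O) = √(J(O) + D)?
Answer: 18950 + I*√5 ≈ 18950.0 + 2.2361*I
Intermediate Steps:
B(D, O) = √(D + 1/(-2 + O))/2 (B(D, O) = √(1/(-2 + O) + D)/2 = √(D + 1/(-2 + O))/2)
50*379 + B(z(3, x)*6 - 1, 1) = 50*379 + √((1 + (-3*6 - 1)*(-2 + 1))/(-2 + 1))/2 = 18950 + √((1 + (-18 - 1)*(-1))/(-1))/2 = 18950 + √(-(1 - 19*(-1)))/2 = 18950 + √(-(1 + 19))/2 = 18950 + √(-1*20)/2 = 18950 + √(-20)/2 = 18950 + (2*I*√5)/2 = 18950 + I*√5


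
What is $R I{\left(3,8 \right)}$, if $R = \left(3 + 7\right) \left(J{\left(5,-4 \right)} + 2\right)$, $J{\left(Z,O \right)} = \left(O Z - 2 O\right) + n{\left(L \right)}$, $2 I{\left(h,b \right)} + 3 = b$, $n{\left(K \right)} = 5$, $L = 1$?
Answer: $-125$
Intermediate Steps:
$I{\left(h,b \right)} = - \frac{3}{2} + \frac{b}{2}$
$J{\left(Z,O \right)} = 5 - 2 O + O Z$ ($J{\left(Z,O \right)} = \left(O Z - 2 O\right) + 5 = \left(- 2 O + O Z\right) + 5 = 5 - 2 O + O Z$)
$R = -50$ ($R = \left(3 + 7\right) \left(\left(5 - -8 - 20\right) + 2\right) = 10 \left(\left(5 + 8 - 20\right) + 2\right) = 10 \left(-7 + 2\right) = 10 \left(-5\right) = -50$)
$R I{\left(3,8 \right)} = - 50 \left(- \frac{3}{2} + \frac{1}{2} \cdot 8\right) = - 50 \left(- \frac{3}{2} + 4\right) = \left(-50\right) \frac{5}{2} = -125$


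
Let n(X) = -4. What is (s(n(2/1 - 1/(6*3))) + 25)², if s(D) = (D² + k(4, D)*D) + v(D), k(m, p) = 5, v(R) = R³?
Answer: 1849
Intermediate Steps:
s(D) = D² + D³ + 5*D (s(D) = (D² + 5*D) + D³ = D² + D³ + 5*D)
(s(n(2/1 - 1/(6*3))) + 25)² = (-4*(5 - 4 + (-4)²) + 25)² = (-4*(5 - 4 + 16) + 25)² = (-4*17 + 25)² = (-68 + 25)² = (-43)² = 1849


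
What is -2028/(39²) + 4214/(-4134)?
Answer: -1621/689 ≈ -2.3527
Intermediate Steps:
-2028/(39²) + 4214/(-4134) = -2028/1521 + 4214*(-1/4134) = -2028*1/1521 - 2107/2067 = -4/3 - 2107/2067 = -1621/689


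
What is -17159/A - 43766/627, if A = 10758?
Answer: -4864579/68134 ≈ -71.397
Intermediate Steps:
-17159/A - 43766/627 = -17159/10758 - 43766/627 = -4864579/68134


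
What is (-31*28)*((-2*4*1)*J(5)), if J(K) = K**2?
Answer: 173600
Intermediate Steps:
(-31*28)*((-2*4*1)*J(5)) = (-31*28)*((-2*4*1)*5**2) = -868*(-8*1)*25 = -(-6944)*25 = -868*(-200) = 173600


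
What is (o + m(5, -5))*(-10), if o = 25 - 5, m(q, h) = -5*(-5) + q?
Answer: -500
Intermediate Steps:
m(q, h) = 25 + q
o = 20
(o + m(5, -5))*(-10) = (20 + (25 + 5))*(-10) = (20 + 30)*(-10) = 50*(-10) = -500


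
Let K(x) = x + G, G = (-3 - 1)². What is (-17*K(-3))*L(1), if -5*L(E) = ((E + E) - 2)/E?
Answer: 0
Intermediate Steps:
L(E) = -(-2 + 2*E)/(5*E) (L(E) = -((E + E) - 2)/(5*E) = -(2*E - 2)/(5*E) = -(-2 + 2*E)/(5*E))
G = 16 (G = (-4)² = 16)
K(x) = 16 + x (K(x) = x + 16 = 16 + x)
(-17*K(-3))*L(1) = (-17*(16 - 3))*((⅖)*(1 - 1*1)/1) = (-17*13)*((⅖)*1*(1 - 1)) = -442*0/5 = -221*0 = 0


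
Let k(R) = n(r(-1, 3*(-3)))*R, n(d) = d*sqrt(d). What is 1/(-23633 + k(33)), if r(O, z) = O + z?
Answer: I/(-23633*I + 330*sqrt(10)) ≈ -4.2231e-5 + 1.8648e-6*I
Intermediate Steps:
n(d) = d**(3/2)
k(R) = -10*I*R*sqrt(10) (k(R) = (-1 + 3*(-3))**(3/2)*R = (-1 - 9)**(3/2)*R = (-10)**(3/2)*R = (-10*I*sqrt(10))*R = -10*I*R*sqrt(10))
1/(-23633 + k(33)) = 1/(-23633 - 10*I*33*sqrt(10)) = 1/(-23633 - 330*I*sqrt(10))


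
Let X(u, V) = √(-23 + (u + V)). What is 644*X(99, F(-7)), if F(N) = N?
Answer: 644*√69 ≈ 5349.5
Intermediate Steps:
X(u, V) = √(-23 + V + u) (X(u, V) = √(-23 + (V + u)) = √(-23 + V + u))
644*X(99, F(-7)) = 644*√(-23 - 7 + 99) = 644*√69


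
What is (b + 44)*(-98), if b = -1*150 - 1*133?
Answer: 23422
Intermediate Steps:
b = -283 (b = -150 - 133 = -283)
(b + 44)*(-98) = (-283 + 44)*(-98) = -239*(-98) = 23422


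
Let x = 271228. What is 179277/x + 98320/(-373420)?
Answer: 2013924019/5064097988 ≈ 0.39769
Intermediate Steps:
179277/x + 98320/(-373420) = 179277/271228 + 98320/(-373420) = 179277*(1/271228) + 98320*(-1/373420) = 179277/271228 - 4916/18671 = 2013924019/5064097988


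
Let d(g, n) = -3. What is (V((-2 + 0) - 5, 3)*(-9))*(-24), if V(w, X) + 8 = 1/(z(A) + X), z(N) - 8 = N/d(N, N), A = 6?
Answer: -1704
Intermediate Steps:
z(N) = 8 - N/3 (z(N) = 8 + N/(-3) = 8 + N*(-⅓) = 8 - N/3)
V(w, X) = -8 + 1/(6 + X) (V(w, X) = -8 + 1/((8 - ⅓*6) + X) = -8 + 1/((8 - 2) + X) = -8 + 1/(6 + X))
(V((-2 + 0) - 5, 3)*(-9))*(-24) = (((-47 - 8*3)/(6 + 3))*(-9))*(-24) = (((-47 - 24)/9)*(-9))*(-24) = (((⅑)*(-71))*(-9))*(-24) = -71/9*(-9)*(-24) = 71*(-24) = -1704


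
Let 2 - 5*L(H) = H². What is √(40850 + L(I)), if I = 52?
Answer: 2*√251935/5 ≈ 200.77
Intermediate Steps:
L(H) = ⅖ - H²/5
√(40850 + L(I)) = √(40850 + (⅖ - ⅕*52²)) = √(40850 + (⅖ - ⅕*2704)) = √(40850 + (⅖ - 2704/5)) = √(40850 - 2702/5) = √(201548/5) = 2*√251935/5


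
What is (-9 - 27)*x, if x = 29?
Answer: -1044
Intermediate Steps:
(-9 - 27)*x = (-9 - 27)*29 = -36*29 = -1044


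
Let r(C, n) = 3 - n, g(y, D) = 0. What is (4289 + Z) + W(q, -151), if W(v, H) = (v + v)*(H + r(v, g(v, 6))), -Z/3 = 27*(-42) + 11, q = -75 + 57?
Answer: 12986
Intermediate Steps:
q = -18
Z = 3369 (Z = -3*(27*(-42) + 11) = -3*(-1134 + 11) = -3*(-1123) = 3369)
W(v, H) = 2*v*(3 + H) (W(v, H) = (v + v)*(H + (3 - 1*0)) = (2*v)*(H + (3 + 0)) = (2*v)*(H + 3) = (2*v)*(3 + H) = 2*v*(3 + H))
(4289 + Z) + W(q, -151) = (4289 + 3369) + 2*(-18)*(3 - 151) = 7658 + 2*(-18)*(-148) = 7658 + 5328 = 12986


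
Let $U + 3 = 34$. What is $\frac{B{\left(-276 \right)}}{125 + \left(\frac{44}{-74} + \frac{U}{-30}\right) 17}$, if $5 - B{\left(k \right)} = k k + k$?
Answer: $- \frac{84243450}{108031} \approx -779.81$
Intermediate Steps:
$U = 31$ ($U = -3 + 34 = 31$)
$B{\left(k \right)} = 5 - k - k^{2}$ ($B{\left(k \right)} = 5 - \left(k k + k\right) = 5 - \left(k^{2} + k\right) = 5 - \left(k + k^{2}\right) = 5 - k - k^{2}$)
$\frac{B{\left(-276 \right)}}{125 + \left(\frac{44}{-74} + \frac{U}{-30}\right) 17} = \frac{5 - -276 - \left(-276\right)^{2}}{125 + \left(\frac{44}{-74} + \frac{31}{-30}\right) 17} = \frac{5 + 276 - 76176}{125 + \left(44 \left(- \frac{1}{74}\right) + 31 \left(- \frac{1}{30}\right)\right) 17} = \frac{5 + 276 - 76176}{125 + \left(- \frac{22}{37} - \frac{31}{30}\right) 17} = - \frac{75895}{125 - \frac{30719}{1110}} = - \frac{75895}{\frac{108031}{1110}} = \left(-75895\right) \frac{1110}{108031} = - \frac{84243450}{108031}$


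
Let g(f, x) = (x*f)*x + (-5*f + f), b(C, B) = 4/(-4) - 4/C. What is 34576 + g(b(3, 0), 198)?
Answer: -170672/3 ≈ -56891.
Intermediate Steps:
b(C, B) = -1 - 4/C (b(C, B) = 4*(-¼) - 4/C = -1 - 4/C)
g(f, x) = -4*f + f*x² (g(f, x) = (f*x)*x - 4*f = f*x² - 4*f = -4*f + f*x²)
34576 + g(b(3, 0), 198) = 34576 + ((-4 - 1*3)/3)*(-4 + 198²) = 34576 + ((-4 - 3)/3)*(-4 + 39204) = 34576 + ((⅓)*(-7))*39200 = 34576 - 7/3*39200 = 34576 - 274400/3 = -170672/3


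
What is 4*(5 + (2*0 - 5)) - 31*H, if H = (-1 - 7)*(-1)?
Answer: -248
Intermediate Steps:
H = 8 (H = -8*(-1) = 8)
4*(5 + (2*0 - 5)) - 31*H = 4*(5 + (2*0 - 5)) - 31*8 = 4*(5 + (0 - 5)) - 248 = 4*(5 - 5) - 248 = 4*0 - 248 = 0 - 248 = -248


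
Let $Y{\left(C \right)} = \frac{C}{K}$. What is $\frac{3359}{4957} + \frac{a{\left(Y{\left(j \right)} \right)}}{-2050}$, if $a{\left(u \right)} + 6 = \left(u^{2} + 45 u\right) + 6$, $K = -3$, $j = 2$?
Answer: $\frac{31646056}{45728325} \approx 0.69205$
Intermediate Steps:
$Y{\left(C \right)} = - \frac{C}{3}$ ($Y{\left(C \right)} = \frac{C}{-3} = C \left(- \frac{1}{3}\right) = - \frac{C}{3}$)
$a{\left(u \right)} = u^{2} + 45 u$ ($a{\left(u \right)} = -6 + \left(\left(u^{2} + 45 u\right) + 6\right) = -6 + \left(6 + u^{2} + 45 u\right) = u^{2} + 45 u$)
$\frac{3359}{4957} + \frac{a{\left(Y{\left(j \right)} \right)}}{-2050} = \frac{3359}{4957} + \frac{\left(- \frac{1}{3}\right) 2 \left(45 - \frac{2}{3}\right)}{-2050} = 3359 \cdot \frac{1}{4957} + - \frac{2 \left(45 - \frac{2}{3}\right)}{3} \left(- \frac{1}{2050}\right) = \frac{3359}{4957} + \left(- \frac{2}{3}\right) \frac{133}{3} \left(- \frac{1}{2050}\right) = \frac{3359}{4957} - - \frac{133}{9225} = \frac{3359}{4957} + \frac{133}{9225} = \frac{31646056}{45728325}$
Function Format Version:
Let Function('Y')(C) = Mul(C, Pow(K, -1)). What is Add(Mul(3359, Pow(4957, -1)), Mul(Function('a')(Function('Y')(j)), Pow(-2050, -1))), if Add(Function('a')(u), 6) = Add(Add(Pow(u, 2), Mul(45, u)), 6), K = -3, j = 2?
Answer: Rational(31646056, 45728325) ≈ 0.69205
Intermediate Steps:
Function('Y')(C) = Mul(Rational(-1, 3), C) (Function('Y')(C) = Mul(C, Pow(-3, -1)) = Mul(C, Rational(-1, 3)) = Mul(Rational(-1, 3), C))
Function('a')(u) = Add(Pow(u, 2), Mul(45, u)) (Function('a')(u) = Add(-6, Add(Add(Pow(u, 2), Mul(45, u)), 6)) = Add(-6, Add(6, Pow(u, 2), Mul(45, u))) = Add(Pow(u, 2), Mul(45, u)))
Add(Mul(3359, Pow(4957, -1)), Mul(Function('a')(Function('Y')(j)), Pow(-2050, -1))) = Add(Mul(3359, Pow(4957, -1)), Mul(Mul(Mul(Rational(-1, 3), 2), Add(45, Mul(Rational(-1, 3), 2))), Pow(-2050, -1))) = Add(Mul(3359, Rational(1, 4957)), Mul(Mul(Rational(-2, 3), Add(45, Rational(-2, 3))), Rational(-1, 2050))) = Add(Rational(3359, 4957), Mul(Mul(Rational(-2, 3), Rational(133, 3)), Rational(-1, 2050))) = Add(Rational(3359, 4957), Mul(Rational(-266, 9), Rational(-1, 2050))) = Add(Rational(3359, 4957), Rational(133, 9225)) = Rational(31646056, 45728325)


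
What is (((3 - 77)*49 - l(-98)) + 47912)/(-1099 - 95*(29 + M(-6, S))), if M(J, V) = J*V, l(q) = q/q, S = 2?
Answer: -44285/2714 ≈ -16.317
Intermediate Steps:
l(q) = 1
(((3 - 77)*49 - l(-98)) + 47912)/(-1099 - 95*(29 + M(-6, S))) = (((3 - 77)*49 - 1*1) + 47912)/(-1099 - 95*(29 - 6*2)) = ((-74*49 - 1) + 47912)/(-1099 - 95*(29 - 12)) = ((-3626 - 1) + 47912)/(-1099 - 95*17) = (-3627 + 47912)/(-1099 - 1615) = 44285/(-2714) = 44285*(-1/2714) = -44285/2714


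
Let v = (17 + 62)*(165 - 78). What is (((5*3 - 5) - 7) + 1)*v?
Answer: 27492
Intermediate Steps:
v = 6873 (v = 79*87 = 6873)
(((5*3 - 5) - 7) + 1)*v = (((5*3 - 5) - 7) + 1)*6873 = (((15 - 5) - 7) + 1)*6873 = ((10 - 7) + 1)*6873 = (3 + 1)*6873 = 4*6873 = 27492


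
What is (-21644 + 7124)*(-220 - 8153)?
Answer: 121575960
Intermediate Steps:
(-21644 + 7124)*(-220 - 8153) = -14520*(-8373) = 121575960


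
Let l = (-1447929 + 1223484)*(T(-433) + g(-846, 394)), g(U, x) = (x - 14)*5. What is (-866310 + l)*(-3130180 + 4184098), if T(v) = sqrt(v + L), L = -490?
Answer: -450351608171580 - 236546625510*I*sqrt(923) ≈ -4.5035e+14 - 7.1865e+12*I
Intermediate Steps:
g(U, x) = -70 + 5*x (g(U, x) = (-14 + x)*5 = -70 + 5*x)
T(v) = sqrt(-490 + v) (T(v) = sqrt(v - 490) = sqrt(-490 + v))
l = -426445500 - 224445*I*sqrt(923) (l = (-1447929 + 1223484)*(sqrt(-490 - 433) + (-70 + 5*394)) = -224445*(sqrt(-923) + (-70 + 1970)) = -224445*(I*sqrt(923) + 1900) = -224445*(1900 + I*sqrt(923)) = -426445500 - 224445*I*sqrt(923) ≈ -4.2645e+8 - 6.8188e+6*I)
(-866310 + l)*(-3130180 + 4184098) = (-866310 + (-426445500 - 224445*I*sqrt(923)))*(-3130180 + 4184098) = (-427311810 - 224445*I*sqrt(923))*1053918 = -450351608171580 - 236546625510*I*sqrt(923)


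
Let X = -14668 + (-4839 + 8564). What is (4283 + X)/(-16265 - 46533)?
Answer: 3330/31399 ≈ 0.10605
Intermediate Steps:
X = -10943 (X = -14668 + 3725 = -10943)
(4283 + X)/(-16265 - 46533) = (4283 - 10943)/(-16265 - 46533) = -6660/(-62798) = -6660*(-1/62798) = 3330/31399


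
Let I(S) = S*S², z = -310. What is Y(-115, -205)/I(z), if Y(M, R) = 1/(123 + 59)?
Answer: -1/5421962000 ≈ -1.8444e-10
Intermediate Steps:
Y(M, R) = 1/182
I(S) = S³
Y(-115, -205)/I(z) = 1/(182*((-310)³)) = (1/182)/(-29791000) = (1/182)*(-1/29791000) = -1/5421962000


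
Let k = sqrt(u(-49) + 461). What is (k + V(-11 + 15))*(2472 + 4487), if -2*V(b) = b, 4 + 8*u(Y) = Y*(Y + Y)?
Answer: -13918 + 6959*sqrt(4243)/2 ≈ 2.1273e+5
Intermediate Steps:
u(Y) = -1/2 + Y**2/4 (u(Y) = -1/2 + (Y*(Y + Y))/8 = -1/2 + (Y*(2*Y))/8 = -1/2 + (2*Y**2)/8 = -1/2 + Y**2/4)
k = sqrt(4243)/2 (k = sqrt((-1/2 + (1/4)*(-49)**2) + 461) = sqrt((-1/2 + (1/4)*2401) + 461) = sqrt((-1/2 + 2401/4) + 461) = sqrt(2399/4 + 461) = sqrt(4243/4) = sqrt(4243)/2 ≈ 32.569)
V(b) = -b/2
(k + V(-11 + 15))*(2472 + 4487) = (sqrt(4243)/2 - (-11 + 15)/2)*(2472 + 4487) = (sqrt(4243)/2 - 1/2*4)*6959 = (sqrt(4243)/2 - 2)*6959 = (-2 + sqrt(4243)/2)*6959 = -13918 + 6959*sqrt(4243)/2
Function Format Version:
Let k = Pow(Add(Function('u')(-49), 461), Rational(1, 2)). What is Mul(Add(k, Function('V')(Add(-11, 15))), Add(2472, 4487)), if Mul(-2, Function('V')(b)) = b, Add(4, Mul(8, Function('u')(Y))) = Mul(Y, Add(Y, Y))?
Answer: Add(-13918, Mul(Rational(6959, 2), Pow(4243, Rational(1, 2)))) ≈ 2.1273e+5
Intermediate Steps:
Function('u')(Y) = Add(Rational(-1, 2), Mul(Rational(1, 4), Pow(Y, 2))) (Function('u')(Y) = Add(Rational(-1, 2), Mul(Rational(1, 8), Mul(Y, Add(Y, Y)))) = Add(Rational(-1, 2), Mul(Rational(1, 8), Mul(Y, Mul(2, Y)))) = Add(Rational(-1, 2), Mul(Rational(1, 8), Mul(2, Pow(Y, 2)))) = Add(Rational(-1, 2), Mul(Rational(1, 4), Pow(Y, 2))))
k = Mul(Rational(1, 2), Pow(4243, Rational(1, 2))) (k = Pow(Add(Add(Rational(-1, 2), Mul(Rational(1, 4), Pow(-49, 2))), 461), Rational(1, 2)) = Pow(Add(Add(Rational(-1, 2), Mul(Rational(1, 4), 2401)), 461), Rational(1, 2)) = Pow(Add(Add(Rational(-1, 2), Rational(2401, 4)), 461), Rational(1, 2)) = Pow(Add(Rational(2399, 4), 461), Rational(1, 2)) = Pow(Rational(4243, 4), Rational(1, 2)) = Mul(Rational(1, 2), Pow(4243, Rational(1, 2))) ≈ 32.569)
Function('V')(b) = Mul(Rational(-1, 2), b)
Mul(Add(k, Function('V')(Add(-11, 15))), Add(2472, 4487)) = Mul(Add(Mul(Rational(1, 2), Pow(4243, Rational(1, 2))), Mul(Rational(-1, 2), Add(-11, 15))), Add(2472, 4487)) = Mul(Add(Mul(Rational(1, 2), Pow(4243, Rational(1, 2))), Mul(Rational(-1, 2), 4)), 6959) = Mul(Add(Mul(Rational(1, 2), Pow(4243, Rational(1, 2))), -2), 6959) = Mul(Add(-2, Mul(Rational(1, 2), Pow(4243, Rational(1, 2)))), 6959) = Add(-13918, Mul(Rational(6959, 2), Pow(4243, Rational(1, 2))))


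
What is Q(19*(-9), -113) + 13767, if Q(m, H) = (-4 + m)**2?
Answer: 44392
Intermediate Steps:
Q(19*(-9), -113) + 13767 = (-4 + 19*(-9))**2 + 13767 = (-4 - 171)**2 + 13767 = (-175)**2 + 13767 = 30625 + 13767 = 44392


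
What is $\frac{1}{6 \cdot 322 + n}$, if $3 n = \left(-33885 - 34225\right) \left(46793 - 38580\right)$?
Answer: $- \frac{3}{559381634} \approx -5.3631 \cdot 10^{-9}$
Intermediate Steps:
$n = - \frac{559387430}{3}$ ($n = \frac{\left(-33885 - 34225\right) \left(46793 - 38580\right)}{3} = \frac{\left(-68110\right) 8213}{3} = \frac{1}{3} \left(-559387430\right) = - \frac{559387430}{3} \approx -1.8646 \cdot 10^{8}$)
$\frac{1}{6 \cdot 322 + n} = \frac{1}{6 \cdot 322 - \frac{559387430}{3}} = \frac{1}{1932 - \frac{559387430}{3}} = \frac{1}{- \frac{559381634}{3}} = - \frac{3}{559381634}$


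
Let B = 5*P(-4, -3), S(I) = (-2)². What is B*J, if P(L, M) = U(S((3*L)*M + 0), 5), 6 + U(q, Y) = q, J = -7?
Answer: 70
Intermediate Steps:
S(I) = 4
U(q, Y) = -6 + q
P(L, M) = -2 (P(L, M) = -6 + 4 = -2)
B = -10 (B = 5*(-2) = -10)
B*J = -10*(-7) = 70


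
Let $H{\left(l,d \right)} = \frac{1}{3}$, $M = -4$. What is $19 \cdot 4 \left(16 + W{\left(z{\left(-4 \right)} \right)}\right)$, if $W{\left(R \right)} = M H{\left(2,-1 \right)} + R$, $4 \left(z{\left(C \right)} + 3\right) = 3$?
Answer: $\frac{2831}{3} \approx 943.67$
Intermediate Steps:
$H{\left(l,d \right)} = \frac{1}{3}$
$z{\left(C \right)} = - \frac{9}{4}$ ($z{\left(C \right)} = -3 + \frac{1}{4} \cdot 3 = -3 + \frac{3}{4} = - \frac{9}{4}$)
$W{\left(R \right)} = - \frac{4}{3} + R$ ($W{\left(R \right)} = \left(-4\right) \frac{1}{3} + R = - \frac{4}{3} + R$)
$19 \cdot 4 \left(16 + W{\left(z{\left(-4 \right)} \right)}\right) = 19 \cdot 4 \left(16 - \frac{43}{12}\right) = 76 \left(16 - \frac{43}{12}\right) = 76 \cdot \frac{149}{12} = \frac{2831}{3}$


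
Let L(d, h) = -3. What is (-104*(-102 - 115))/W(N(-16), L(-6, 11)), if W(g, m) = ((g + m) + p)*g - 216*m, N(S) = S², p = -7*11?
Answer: 2821/5713 ≈ 0.49379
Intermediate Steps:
p = -77
W(g, m) = -216*m + g*(-77 + g + m) (W(g, m) = ((g + m) - 77)*g - 216*m = (-77 + g + m)*g - 216*m = g*(-77 + g + m) - 216*m = -216*m + g*(-77 + g + m))
(-104*(-102 - 115))/W(N(-16), L(-6, 11)) = (-104*(-102 - 115))/(((-16)²)² - 216*(-3) - 77*(-16)² + (-16)²*(-3)) = (-104*(-217))/(256² + 648 - 77*256 + 256*(-3)) = 22568/(65536 + 648 - 19712 - 768) = 22568/45704 = 22568*(1/45704) = 2821/5713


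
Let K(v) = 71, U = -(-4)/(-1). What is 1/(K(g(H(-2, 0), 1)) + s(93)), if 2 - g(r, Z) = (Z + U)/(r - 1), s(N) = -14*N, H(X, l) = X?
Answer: -1/1231 ≈ -0.00081235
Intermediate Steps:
U = -4 (U = -(-4)*(-1) = -1*4 = -4)
g(r, Z) = 2 - (-4 + Z)/(-1 + r) (g(r, Z) = 2 - (Z - 4)/(r - 1) = 2 - (-4 + Z)/(-1 + r))
1/(K(g(H(-2, 0), 1)) + s(93)) = 1/(71 - 14*93) = 1/(71 - 1302) = 1/(-1231) = -1/1231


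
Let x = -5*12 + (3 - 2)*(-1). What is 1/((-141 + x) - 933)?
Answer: -1/1135 ≈ -0.00088106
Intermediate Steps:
x = -61 (x = -60 + 1*(-1) = -60 - 1 = -61)
1/((-141 + x) - 933) = 1/((-141 - 61) - 933) = 1/(-202 - 933) = 1/(-1135) = -1/1135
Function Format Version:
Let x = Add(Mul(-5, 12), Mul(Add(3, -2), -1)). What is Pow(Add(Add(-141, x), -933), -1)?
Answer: Rational(-1, 1135) ≈ -0.00088106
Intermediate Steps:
x = -61 (x = Add(-60, Mul(1, -1)) = Add(-60, -1) = -61)
Pow(Add(Add(-141, x), -933), -1) = Pow(Add(Add(-141, -61), -933), -1) = Pow(Add(-202, -933), -1) = Pow(-1135, -1) = Rational(-1, 1135)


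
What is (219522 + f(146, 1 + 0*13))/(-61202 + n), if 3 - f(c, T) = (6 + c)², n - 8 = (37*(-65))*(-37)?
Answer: 196421/27791 ≈ 7.0678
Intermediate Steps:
n = 88993 (n = 8 + (37*(-65))*(-37) = 8 - 2405*(-37) = 8 + 88985 = 88993)
f(c, T) = 3 - (6 + c)²
(219522 + f(146, 1 + 0*13))/(-61202 + n) = (219522 + (3 - (6 + 146)²))/(-61202 + 88993) = (219522 + (3 - 1*152²))/27791 = (219522 + (3 - 1*23104))*(1/27791) = (219522 + (3 - 23104))*(1/27791) = (219522 - 23101)*(1/27791) = 196421*(1/27791) = 196421/27791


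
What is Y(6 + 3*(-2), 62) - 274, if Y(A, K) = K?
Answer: -212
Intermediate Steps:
Y(6 + 3*(-2), 62) - 274 = 62 - 274 = -212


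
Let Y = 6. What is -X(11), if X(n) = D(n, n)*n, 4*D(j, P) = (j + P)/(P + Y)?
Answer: -121/34 ≈ -3.5588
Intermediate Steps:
D(j, P) = (P + j)/(4*(6 + P)) (D(j, P) = ((j + P)/(P + 6))/4 = ((P + j)/(6 + P))/4 = (P + j)/(4*(6 + P)))
X(n) = n²/(2*(6 + n)) (X(n) = ((n + n)/(4*(6 + n)))*n = ((2*n)/(4*(6 + n)))*n = (n/(2*(6 + n)))*n = n²/(2*(6 + n)))
-X(11) = -11²/(2*(6 + 11)) = -121/(2*17) = -1*121/34 = -121/34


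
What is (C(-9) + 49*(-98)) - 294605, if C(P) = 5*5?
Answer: -299382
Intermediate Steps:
C(P) = 25
(C(-9) + 49*(-98)) - 294605 = (25 + 49*(-98)) - 294605 = (25 - 4802) - 294605 = -4777 - 294605 = -299382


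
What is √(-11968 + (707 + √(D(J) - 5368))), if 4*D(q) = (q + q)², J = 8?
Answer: √(-11261 + 2*I*√1326) ≈ 0.3431 + 106.12*I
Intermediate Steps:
D(q) = q² (D(q) = (q + q)²/4 = (2*q)²/4 = (4*q²)/4 = q²)
√(-11968 + (707 + √(D(J) - 5368))) = √(-11968 + (707 + √(8² - 5368))) = √(-11968 + (707 + √(64 - 5368))) = √(-11968 + (707 + √(-5304))) = √(-11968 + (707 + 2*I*√1326)) = √(-11261 + 2*I*√1326)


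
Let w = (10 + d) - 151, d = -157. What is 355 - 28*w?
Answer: 8699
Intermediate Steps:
w = -298 (w = (10 - 157) - 151 = -147 - 151 = -298)
355 - 28*w = 355 - 28*(-298) = 355 + 8344 = 8699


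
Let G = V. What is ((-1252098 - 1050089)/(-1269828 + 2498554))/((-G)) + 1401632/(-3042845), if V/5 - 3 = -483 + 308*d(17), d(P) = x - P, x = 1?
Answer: -55119383962011/119642328495040 ≈ -0.46070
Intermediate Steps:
d(P) = 1 - P
V = -27040 (V = 15 + 5*(-483 + 308*(1 - 1*17)) = 15 + 5*(-483 + 308*(1 - 17)) = 15 + 5*(-483 + 308*(-16)) = 15 + 5*(-483 - 4928) = 15 + 5*(-5411) = 15 - 27055 = -27040)
G = -27040
((-1252098 - 1050089)/(-1269828 + 2498554))/((-G)) + 1401632/(-3042845) = ((-1252098 - 1050089)/(-1269828 + 2498554))/((-1*(-27040))) + 1401632/(-3042845) = -2302187/1228726/27040 + 1401632*(-1/3042845) = -2302187*1/1228726*(1/27040) - 1401632/3042845 = -2302187/1228726*1/27040 - 1401632/3042845 = -2302187/33224751040 - 1401632/3042845 = -55119383962011/119642328495040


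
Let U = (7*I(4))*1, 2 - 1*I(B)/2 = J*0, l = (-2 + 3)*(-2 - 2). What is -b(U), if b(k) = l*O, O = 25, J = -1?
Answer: 100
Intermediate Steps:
l = -4 (l = 1*(-4) = -4)
I(B) = 4 (I(B) = 4 - (-2)*0 = 4 - 2*0 = 4 + 0 = 4)
U = 28 (U = (7*4)*1 = 28*1 = 28)
b(k) = -100 (b(k) = -4*25 = -100)
-b(U) = -1*(-100) = 100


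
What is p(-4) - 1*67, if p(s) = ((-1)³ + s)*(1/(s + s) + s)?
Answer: -371/8 ≈ -46.375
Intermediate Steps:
p(s) = (-1 + s)*(s + 1/(2*s)) (p(s) = (-1 + s)*(1/(2*s) + s) = (-1 + s)*(s + 1/(2*s)))
p(-4) - 1*67 = (½ + (-4)² - 1*(-4) - ½/(-4)) - 1*67 = (½ + 16 + 4 - ½*(-¼)) - 67 = (½ + 16 + 4 + ⅛) - 67 = 165/8 - 67 = -371/8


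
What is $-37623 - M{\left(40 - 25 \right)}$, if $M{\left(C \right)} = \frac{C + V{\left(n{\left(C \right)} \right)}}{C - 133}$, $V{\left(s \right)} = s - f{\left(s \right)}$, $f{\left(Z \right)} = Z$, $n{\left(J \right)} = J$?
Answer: $- \frac{4439499}{118} \approx -37623.0$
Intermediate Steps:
$V{\left(s \right)} = 0$ ($V{\left(s \right)} = s - s = 0$)
$M{\left(C \right)} = \frac{C}{-133 + C}$ ($M{\left(C \right)} = \frac{C + 0}{C - 133} = \frac{C}{-133 + C}$)
$-37623 - M{\left(40 - 25 \right)} = -37623 - \frac{40 - 25}{-133 + \left(40 - 25\right)} = -37623 - \frac{15}{-133 + 15} = -37623 - \frac{15}{-118} = -37623 - 15 \left(- \frac{1}{118}\right) = -37623 - - \frac{15}{118} = -37623 + \frac{15}{118} = - \frac{4439499}{118}$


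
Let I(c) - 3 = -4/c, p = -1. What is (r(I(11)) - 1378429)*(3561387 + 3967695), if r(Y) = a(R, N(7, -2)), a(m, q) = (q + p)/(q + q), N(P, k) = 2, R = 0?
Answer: -20756606179815/2 ≈ -1.0378e+13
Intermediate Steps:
I(c) = 3 - 4/c
a(m, q) = (-1 + q)/(2*q) (a(m, q) = (q - 1)/(q + q) = (-1 + q)/((2*q)) = (-1 + q)*(1/(2*q)) = (-1 + q)/(2*q))
r(Y) = 1/4 (r(Y) = (1/2)*(-1 + 2)/2 = (1/2)*(1/2)*1 = 1/4)
(r(I(11)) - 1378429)*(3561387 + 3967695) = (1/4 - 1378429)*(3561387 + 3967695) = -5513715/4*7529082 = -20756606179815/2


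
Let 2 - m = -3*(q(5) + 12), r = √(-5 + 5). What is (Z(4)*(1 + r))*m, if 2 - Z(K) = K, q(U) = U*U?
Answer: -226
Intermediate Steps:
q(U) = U²
Z(K) = 2 - K
r = 0 (r = √0 = 0)
m = 113 (m = 2 - (-3)*(5² + 12) = 2 - (-3)*(25 + 12) = 2 - (-3)*37 = 2 - 1*(-111) = 2 + 111 = 113)
(Z(4)*(1 + r))*m = ((2 - 1*4)*(1 + 0))*113 = ((2 - 4)*1)*113 = -2*1*113 = -2*113 = -226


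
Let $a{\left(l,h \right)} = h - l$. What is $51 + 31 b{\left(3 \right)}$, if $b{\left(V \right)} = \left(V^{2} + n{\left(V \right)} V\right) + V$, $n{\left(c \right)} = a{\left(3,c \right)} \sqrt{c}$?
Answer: $423$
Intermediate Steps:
$n{\left(c \right)} = \sqrt{c} \left(-3 + c\right)$ ($n{\left(c \right)} = \left(c - 3\right) \sqrt{c} = \left(-3 + c\right) \sqrt{c} = \sqrt{c} \left(-3 + c\right)$)
$b{\left(V \right)} = V + V^{2} + V^{\frac{3}{2}} \left(-3 + V\right)$ ($b{\left(V \right)} = \left(V^{2} + \sqrt{V} \left(-3 + V\right) V\right) + V = \left(V^{2} + V^{\frac{3}{2}} \left(-3 + V\right)\right) + V = V + V^{2} + V^{\frac{3}{2}} \left(-3 + V\right)$)
$51 + 31 b{\left(3 \right)} = 51 + 31 \cdot 3 \left(1 + 3 + \sqrt{3} \left(-3 + 3\right)\right) = 51 + 31 \cdot 3 \left(1 + 3 + \sqrt{3} \cdot 0\right) = 51 + 31 \cdot 3 \left(1 + 3 + 0\right) = 51 + 31 \cdot 3 \cdot 4 = 51 + 31 \cdot 12 = 51 + 372 = 423$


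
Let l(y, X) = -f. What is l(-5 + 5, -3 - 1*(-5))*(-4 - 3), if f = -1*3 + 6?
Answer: 21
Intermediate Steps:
f = 3 (f = -3 + 6 = 3)
l(y, X) = -3 (l(y, X) = -1*3 = -3)
l(-5 + 5, -3 - 1*(-5))*(-4 - 3) = -3*(-4 - 3) = -3*(-7) = 21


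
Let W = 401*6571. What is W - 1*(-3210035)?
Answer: 5845006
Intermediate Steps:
W = 2634971
W - 1*(-3210035) = 2634971 - 1*(-3210035) = 2634971 + 3210035 = 5845006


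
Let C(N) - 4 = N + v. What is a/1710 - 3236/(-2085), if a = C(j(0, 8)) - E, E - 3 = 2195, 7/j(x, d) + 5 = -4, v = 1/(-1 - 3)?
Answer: 24175/90072 ≈ 0.26840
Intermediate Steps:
v = -¼ (v = 1/(-4) = -¼ ≈ -0.25000)
j(x, d) = -7/9 (j(x, d) = 7/(-5 - 4) = 7/(-9) = 7*(-⅑) = -7/9)
C(N) = 15/4 + N (C(N) = 4 + (N - ¼) = 4 + (-¼ + N) = 15/4 + N)
E = 2198 (E = 3 + 2195 = 2198)
a = -79021/36 (a = (15/4 - 7/9) - 1*2198 = 107/36 - 2198 = -79021/36 ≈ -2195.0)
a/1710 - 3236/(-2085) = -79021/36/1710 - 3236/(-2085) = -79021/36*1/1710 - 3236*(-1/2085) = -4159/3240 + 3236/2085 = 24175/90072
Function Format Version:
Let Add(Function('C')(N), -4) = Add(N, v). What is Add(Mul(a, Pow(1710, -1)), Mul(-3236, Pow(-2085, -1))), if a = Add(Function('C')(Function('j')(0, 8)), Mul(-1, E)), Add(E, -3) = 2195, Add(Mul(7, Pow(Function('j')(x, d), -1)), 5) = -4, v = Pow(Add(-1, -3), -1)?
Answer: Rational(24175, 90072) ≈ 0.26840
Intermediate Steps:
v = Rational(-1, 4) (v = Pow(-4, -1) = Rational(-1, 4) ≈ -0.25000)
Function('j')(x, d) = Rational(-7, 9) (Function('j')(x, d) = Mul(7, Pow(Add(-5, -4), -1)) = Mul(7, Pow(-9, -1)) = Mul(7, Rational(-1, 9)) = Rational(-7, 9))
Function('C')(N) = Add(Rational(15, 4), N) (Function('C')(N) = Add(4, Add(N, Rational(-1, 4))) = Add(4, Add(Rational(-1, 4), N)) = Add(Rational(15, 4), N))
E = 2198 (E = Add(3, 2195) = 2198)
a = Rational(-79021, 36) (a = Add(Add(Rational(15, 4), Rational(-7, 9)), Mul(-1, 2198)) = Add(Rational(107, 36), -2198) = Rational(-79021, 36) ≈ -2195.0)
Add(Mul(a, Pow(1710, -1)), Mul(-3236, Pow(-2085, -1))) = Add(Mul(Rational(-79021, 36), Pow(1710, -1)), Mul(-3236, Pow(-2085, -1))) = Add(Mul(Rational(-79021, 36), Rational(1, 1710)), Mul(-3236, Rational(-1, 2085))) = Add(Rational(-4159, 3240), Rational(3236, 2085)) = Rational(24175, 90072)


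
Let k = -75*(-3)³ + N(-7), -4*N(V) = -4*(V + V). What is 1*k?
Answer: 2011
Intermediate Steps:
N(V) = 2*V (N(V) = -(-1)*(V + V) = -(-1)*2*V = -(-2)*V = 2*V)
k = 2011 (k = -75*(-3)³ + 2*(-7) = -75*(-27) - 14 = 2025 - 14 = 2011)
1*k = 1*2011 = 2011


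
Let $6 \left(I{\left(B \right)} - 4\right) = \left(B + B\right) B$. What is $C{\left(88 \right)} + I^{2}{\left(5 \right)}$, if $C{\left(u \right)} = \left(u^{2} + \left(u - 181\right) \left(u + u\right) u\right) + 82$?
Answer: $- \frac{12891653}{9} \approx -1.4324 \cdot 10^{6}$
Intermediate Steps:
$I{\left(B \right)} = 4 + \frac{B^{2}}{3}$ ($I{\left(B \right)} = 4 + \frac{\left(B + B\right) B}{6} = 4 + \frac{2 B B}{6} = 4 + \frac{2 B^{2}}{6} = 4 + \frac{B^{2}}{3}$)
$C{\left(u \right)} = 82 + u^{2} + 2 u^{2} \left(-181 + u\right)$ ($C{\left(u \right)} = \left(u^{2} + \left(-181 + u\right) 2 u u\right) + 82 = \left(u^{2} + 2 u \left(-181 + u\right) u\right) + 82 = \left(u^{2} + 2 u^{2} \left(-181 + u\right)\right) + 82 = 82 + u^{2} + 2 u^{2} \left(-181 + u\right)$)
$C{\left(88 \right)} + I^{2}{\left(5 \right)} = \left(82 - 361 \cdot 88^{2} + 2 \cdot 88^{3}\right) + \left(4 + \frac{5^{2}}{3}\right)^{2} = \left(82 - 2795584 + 2 \cdot 681472\right) + \left(4 + \frac{1}{3} \cdot 25\right)^{2} = \left(82 - 2795584 + 1362944\right) + \left(4 + \frac{25}{3}\right)^{2} = -1432558 + \left(\frac{37}{3}\right)^{2} = -1432558 + \frac{1369}{9} = - \frac{12891653}{9}$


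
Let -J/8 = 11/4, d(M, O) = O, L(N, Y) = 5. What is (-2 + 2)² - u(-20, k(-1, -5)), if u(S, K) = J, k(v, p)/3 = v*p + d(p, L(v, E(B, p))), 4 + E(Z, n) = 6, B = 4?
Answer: 22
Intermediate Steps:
E(Z, n) = 2 (E(Z, n) = -4 + 6 = 2)
k(v, p) = 15 + 3*p*v (k(v, p) = 3*(v*p + 5) = 3*(p*v + 5) = 3*(5 + p*v) = 15 + 3*p*v)
J = -22 (J = -88/4 = -8*11/4 = -22)
u(S, K) = -22
(-2 + 2)² - u(-20, k(-1, -5)) = (-2 + 2)² - 1*(-22) = 0² + 22 = 0 + 22 = 22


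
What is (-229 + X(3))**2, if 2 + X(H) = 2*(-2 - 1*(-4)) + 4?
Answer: 49729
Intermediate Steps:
X(H) = 6 (X(H) = -2 + (2*(-2 - 1*(-4)) + 4) = -2 + (2*(-2 + 4) + 4) = -2 + (2*2 + 4) = -2 + (4 + 4) = -2 + 8 = 6)
(-229 + X(3))**2 = (-229 + 6)**2 = (-223)**2 = 49729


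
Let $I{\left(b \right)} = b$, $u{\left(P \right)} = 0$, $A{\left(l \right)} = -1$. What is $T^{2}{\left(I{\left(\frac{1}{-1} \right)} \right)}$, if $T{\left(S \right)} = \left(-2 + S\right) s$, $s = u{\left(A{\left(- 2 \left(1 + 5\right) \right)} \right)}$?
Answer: $0$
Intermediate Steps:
$s = 0$
$T{\left(S \right)} = 0$ ($T{\left(S \right)} = \left(-2 + S\right) 0 = 0$)
$T^{2}{\left(I{\left(\frac{1}{-1} \right)} \right)} = 0^{2} = 0$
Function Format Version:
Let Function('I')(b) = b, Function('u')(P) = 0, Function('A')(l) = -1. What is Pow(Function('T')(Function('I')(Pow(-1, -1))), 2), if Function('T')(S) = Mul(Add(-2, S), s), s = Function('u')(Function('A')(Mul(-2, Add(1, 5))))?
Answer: 0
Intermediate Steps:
s = 0
Function('T')(S) = 0 (Function('T')(S) = Mul(Add(-2, S), 0) = 0)
Pow(Function('T')(Function('I')(Pow(-1, -1))), 2) = Pow(0, 2) = 0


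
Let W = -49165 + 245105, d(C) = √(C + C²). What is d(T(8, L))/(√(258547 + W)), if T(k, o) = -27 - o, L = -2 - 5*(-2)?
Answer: √540839530/454487 ≈ 0.051170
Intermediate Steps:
L = 8 (L = -2 + 10 = 8)
W = 195940
d(T(8, L))/(√(258547 + W)) = √((-27 - 1*8)*(1 + (-27 - 1*8)))/(√(258547 + 195940)) = √((-27 - 8)*(1 + (-27 - 8)))/(√454487) = √(-35*(1 - 35))*(√454487/454487) = √(-35*(-34))*(√454487/454487) = √1190*(√454487/454487) = √540839530/454487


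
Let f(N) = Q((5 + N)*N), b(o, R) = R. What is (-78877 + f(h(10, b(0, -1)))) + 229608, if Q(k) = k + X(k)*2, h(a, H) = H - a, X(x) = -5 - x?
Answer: 150655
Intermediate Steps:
Q(k) = -10 - k (Q(k) = k + (-5 - k)*2 = k + (-10 - 2*k) = -10 - k)
f(N) = -10 - N*(5 + N) (f(N) = -10 - (5 + N)*N = -10 - N*(5 + N))
(-78877 + f(h(10, b(0, -1)))) + 229608 = (-78877 + (-10 - (-1 - 1*10)*(5 + (-1 - 1*10)))) + 229608 = (-78877 + (-10 - (-1 - 10)*(5 + (-1 - 10)))) + 229608 = (-78877 + (-10 - 1*(-11)*(5 - 11))) + 229608 = (-78877 + (-10 - 1*(-11)*(-6))) + 229608 = (-78877 + (-10 - 66)) + 229608 = (-78877 - 76) + 229608 = -78953 + 229608 = 150655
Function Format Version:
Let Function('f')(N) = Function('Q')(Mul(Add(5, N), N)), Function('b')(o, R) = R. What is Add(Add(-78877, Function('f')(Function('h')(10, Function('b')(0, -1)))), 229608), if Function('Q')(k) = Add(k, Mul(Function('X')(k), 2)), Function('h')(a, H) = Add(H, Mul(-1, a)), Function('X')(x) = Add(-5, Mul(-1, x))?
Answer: 150655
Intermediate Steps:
Function('Q')(k) = Add(-10, Mul(-1, k)) (Function('Q')(k) = Add(k, Mul(Add(-5, Mul(-1, k)), 2)) = Add(k, Add(-10, Mul(-2, k))) = Add(-10, Mul(-1, k)))
Function('f')(N) = Add(-10, Mul(-1, N, Add(5, N))) (Function('f')(N) = Add(-10, Mul(-1, Mul(Add(5, N), N))) = Add(-10, Mul(-1, Mul(N, Add(5, N)))) = Add(-10, Mul(-1, N, Add(5, N))))
Add(Add(-78877, Function('f')(Function('h')(10, Function('b')(0, -1)))), 229608) = Add(Add(-78877, Add(-10, Mul(-1, Add(-1, Mul(-1, 10)), Add(5, Add(-1, Mul(-1, 10)))))), 229608) = Add(Add(-78877, Add(-10, Mul(-1, Add(-1, -10), Add(5, Add(-1, -10))))), 229608) = Add(Add(-78877, Add(-10, Mul(-1, -11, Add(5, -11)))), 229608) = Add(Add(-78877, Add(-10, Mul(-1, -11, -6))), 229608) = Add(Add(-78877, Add(-10, -66)), 229608) = Add(Add(-78877, -76), 229608) = Add(-78953, 229608) = 150655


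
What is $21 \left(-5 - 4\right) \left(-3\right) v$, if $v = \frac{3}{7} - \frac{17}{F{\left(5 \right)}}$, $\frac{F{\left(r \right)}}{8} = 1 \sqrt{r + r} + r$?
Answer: $- \frac{1269}{8} + \frac{3213 \sqrt{10}}{40} \approx 95.385$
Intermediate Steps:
$F{\left(r \right)} = 8 r + 8 \sqrt{2} \sqrt{r}$ ($F{\left(r \right)} = 8 \left(1 \sqrt{r + r} + r\right) = 8 \left(1 \sqrt{2 r} + r\right) = 8 \left(1 \sqrt{2} \sqrt{r} + r\right) = 8 \left(\sqrt{2} \sqrt{r} + r\right) = 8 \left(r + \sqrt{2} \sqrt{r}\right) = 8 r + 8 \sqrt{2} \sqrt{r}$)
$v = \frac{3}{7} - \frac{17}{40 + 8 \sqrt{10}}$ ($v = \frac{3}{7} - \frac{17}{8 \cdot 5 + 8 \sqrt{2} \sqrt{5}} = 3 \cdot \frac{1}{7} - \frac{17}{40 + 8 \sqrt{10}} = \frac{3}{7} - \frac{17}{40 + 8 \sqrt{10}} \approx 0.16823$)
$21 \left(-5 - 4\right) \left(-3\right) v = 21 \left(-5 - 4\right) \left(-3\right) \left(- \frac{47}{168} + \frac{17 \sqrt{10}}{120}\right) = 21 \left(\left(-9\right) \left(-3\right)\right) \left(- \frac{47}{168} + \frac{17 \sqrt{10}}{120}\right) = 21 \cdot 27 \left(- \frac{47}{168} + \frac{17 \sqrt{10}}{120}\right) = 567 \left(- \frac{47}{168} + \frac{17 \sqrt{10}}{120}\right) = - \frac{1269}{8} + \frac{3213 \sqrt{10}}{40}$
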